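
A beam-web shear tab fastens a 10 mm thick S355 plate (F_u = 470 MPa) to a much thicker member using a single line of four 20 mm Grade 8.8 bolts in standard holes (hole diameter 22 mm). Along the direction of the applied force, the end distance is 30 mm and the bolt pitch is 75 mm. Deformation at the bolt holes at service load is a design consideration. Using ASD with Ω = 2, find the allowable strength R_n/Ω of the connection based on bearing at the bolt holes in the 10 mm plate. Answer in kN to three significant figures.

Per bolt r_n = 1.2 l_c t F_u ≤ 2.4 d t F_u; upper limit = 2.4 × 20 × 10 × 470 / 1000 = 225.6 kN.
Edge bolt: l_c = 30 − 22/2 = 19 mm → 1.2 × 19 × 10 × 470 / 1000 = 107.2 → r_n = 107.2 kN.
Interior bolts: l_c = 75 − 22 = 53 mm → 1.2 × 53 × 10 × 470 / 1000 = 298.9 → r_n = 225.6 kN.
R_n = 1 × 107.2 + 3 × 225.6 = 784 kN.
Allowable strength R_n/Ω = 784 / 2 = 392 kN.

392 kN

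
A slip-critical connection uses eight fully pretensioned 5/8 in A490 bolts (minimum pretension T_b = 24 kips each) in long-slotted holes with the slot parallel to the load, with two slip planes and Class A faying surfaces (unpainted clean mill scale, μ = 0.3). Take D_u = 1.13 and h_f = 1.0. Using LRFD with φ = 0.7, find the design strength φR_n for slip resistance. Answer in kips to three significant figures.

R_n = μ · D_u · h_f · T_b · n_s · n_b = 0.3 × 1.13 × 1.0 × 24 × 2 × 8 = 130.2 kips.
Design strength φR_n = 0.7 × 130.2 = 91.1 kips.

91.1 kips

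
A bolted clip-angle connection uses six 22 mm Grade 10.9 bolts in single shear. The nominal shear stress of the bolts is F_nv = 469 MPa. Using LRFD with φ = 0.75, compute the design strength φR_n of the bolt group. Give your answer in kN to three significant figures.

A_b = π × 22² / 4 = 380.1 mm².
R_n = F_nv · A_b · n · n_s = 469 × 380.1 × 6 × 1 / 1000 = 1070 kN.
Design strength φR_n = 0.75 × 1070 = 802 kN.

802 kN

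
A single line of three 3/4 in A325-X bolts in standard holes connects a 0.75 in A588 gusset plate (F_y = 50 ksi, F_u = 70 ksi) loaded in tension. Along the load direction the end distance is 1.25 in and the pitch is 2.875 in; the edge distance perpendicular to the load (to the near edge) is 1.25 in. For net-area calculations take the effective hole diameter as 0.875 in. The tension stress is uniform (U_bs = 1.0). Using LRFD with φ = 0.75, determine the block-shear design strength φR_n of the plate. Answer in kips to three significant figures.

146 kips

Shear plane L_v = 1.25 + 2·2.875 = 7 in; A_gv = 7 × 0.75 = 5.25 in².
A_nv = (7 − 2.5·0.875) × 0.75 = 3.609 in².
A_nt = (1.25 − 0.5·0.875) × 0.75 = 0.6094 in².
0.6 F_u A_nv = 151.6 kips; 0.6 F_y A_gv = 157.5 kips → shear rupture governs the shear term.
R_n = 151.6 + 1.0 × 70 × 0.6094 = 194.2 kips.
Design strength φR_n = 0.75 × 194.2 = 146 kips.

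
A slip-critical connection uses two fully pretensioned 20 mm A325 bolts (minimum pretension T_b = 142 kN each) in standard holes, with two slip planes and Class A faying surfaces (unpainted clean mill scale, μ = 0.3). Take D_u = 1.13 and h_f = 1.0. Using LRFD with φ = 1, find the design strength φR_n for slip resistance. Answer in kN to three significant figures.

193 kN

R_n = μ · D_u · h_f · T_b · n_s · n_b = 0.3 × 1.13 × 1.0 × 142 × 2 × 2 = 192.6 kN.
Design strength φR_n = 1 × 192.6 = 193 kN.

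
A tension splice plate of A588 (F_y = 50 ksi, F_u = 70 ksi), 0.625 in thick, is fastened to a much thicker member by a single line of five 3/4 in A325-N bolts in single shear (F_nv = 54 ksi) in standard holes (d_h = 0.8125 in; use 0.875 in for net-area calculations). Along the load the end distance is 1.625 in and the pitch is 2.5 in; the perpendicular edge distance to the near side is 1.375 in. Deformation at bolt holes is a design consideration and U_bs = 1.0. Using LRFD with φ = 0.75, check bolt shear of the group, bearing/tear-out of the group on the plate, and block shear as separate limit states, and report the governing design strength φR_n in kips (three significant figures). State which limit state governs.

89.5 kips (bolt shear governs)

Bolt shear: A_b = π·0.75²/4 = 0.4418 in²; R_n = 54 × 0.4418 × 5 × 1 = 119.3 kips → 0.75 × 119.3 = 89.5 kips.
Bearing: edge l_c = 1.219, r_n = 63.98 kips; interior l_c = 1.688, r_n = 78.75 kips; R_n = 63.98 + 4·78.75 = 379 kips → 284 kips.
Block shear: A_gv = 7.266, A_nv = 4.805, A_nt = 0.5859 in²; R_n = min(0.6F_uA_nv, 0.6F_yA_gv) + U_bs·F_u·A_nt = 242.8 kips → 182 kips.
Bolt shear governs: 89.5 kips.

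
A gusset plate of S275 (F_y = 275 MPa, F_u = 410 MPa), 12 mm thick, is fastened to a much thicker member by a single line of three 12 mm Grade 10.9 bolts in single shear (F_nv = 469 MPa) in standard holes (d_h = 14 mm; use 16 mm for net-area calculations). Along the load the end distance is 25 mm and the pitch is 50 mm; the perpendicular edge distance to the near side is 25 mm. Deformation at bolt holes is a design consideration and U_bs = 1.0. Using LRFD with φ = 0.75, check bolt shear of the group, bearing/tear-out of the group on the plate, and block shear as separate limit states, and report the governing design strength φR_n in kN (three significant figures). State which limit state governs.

119 kN (bolt shear governs)

Bolt shear: A_b = π·12²/4 = 113.1 mm²; R_n = 469 × 113.1 × 3 × 1 / 1000 = 159.1 kN → 0.75 × 159.1 = 119 kN.
Bearing: edge l_c = 18, r_n = 106.3 kN; interior l_c = 36, r_n = 141.7 kN; R_n = 106.3 + 2·141.7 = 389.7 kN → 292 kN.
Block shear: A_gv = 1500, A_nv = 1020, A_nt = 204 mm²; R_n = min(0.6F_uA_nv, 0.6F_yA_gv) + U_bs·F_u·A_nt = 331.1 kN → 248 kN.
Bolt shear governs: 119 kN.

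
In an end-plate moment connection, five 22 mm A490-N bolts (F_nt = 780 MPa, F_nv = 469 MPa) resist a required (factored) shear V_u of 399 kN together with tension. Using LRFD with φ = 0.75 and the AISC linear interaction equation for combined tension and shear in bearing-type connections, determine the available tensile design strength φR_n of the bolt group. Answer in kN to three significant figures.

A_b = π·22²/4 = 380.1 mm²; f_rv = 399 × 1000 / (5 × 380.1) = 209.9 MPa.
F'_nt = 1.3 F_nt − (F_nt / φF_nv) f_rv = 1.3·780 − (780/(0.75·469))·209.9 = 548.5 MPa, capped at F_nt → F'_nt = 548.5 MPa.
R_n = F'_nt · A_b · n = 548.5 × 380.1 × 5 / 1000 = 1042 kN.
Design strength φR_n = 0.75 × 1042 = 782 kN.

782 kN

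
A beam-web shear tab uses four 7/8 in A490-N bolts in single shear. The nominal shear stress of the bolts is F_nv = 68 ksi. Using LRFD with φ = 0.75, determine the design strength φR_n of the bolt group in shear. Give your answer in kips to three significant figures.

123 kips

A_b = π × 0.875² / 4 = 0.6013 in².
R_n = F_nv · A_b · n · n_s = 68 × 0.6013 × 4 × 1 = 163.6 kips.
Design strength φR_n = 0.75 × 163.6 = 123 kips.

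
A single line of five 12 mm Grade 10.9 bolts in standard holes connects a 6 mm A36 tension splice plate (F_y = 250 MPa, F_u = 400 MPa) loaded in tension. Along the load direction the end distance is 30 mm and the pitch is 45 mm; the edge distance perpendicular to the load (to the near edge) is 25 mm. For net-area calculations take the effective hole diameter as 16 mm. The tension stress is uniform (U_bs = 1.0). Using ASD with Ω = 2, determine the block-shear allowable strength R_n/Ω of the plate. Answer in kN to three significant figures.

115 kN

Shear plane L_v = 30 + 4·45 = 210 mm; A_gv = 210 × 6 = 1260 mm².
A_nv = (210 − 4.5·16) × 6 = 828 mm².
A_nt = (25 − 0.5·16) × 6 = 102 mm².
0.6 F_u A_nv = 198.7 kN; 0.6 F_y A_gv = 189 kN → shear yielding governs the shear term.
R_n = 189 + 1.0 × 400 × 102 / 1000 = 229.8 kN.
Allowable strength R_n/Ω = 229.8 / 2 = 115 kN.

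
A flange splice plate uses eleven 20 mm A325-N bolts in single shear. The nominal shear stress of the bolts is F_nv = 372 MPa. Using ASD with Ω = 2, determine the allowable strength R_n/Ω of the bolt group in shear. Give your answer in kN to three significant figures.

A_b = π × 20² / 4 = 314.2 mm².
R_n = F_nv · A_b · n · n_s = 372 × 314.2 × 11 × 1 / 1000 = 1286 kN.
Allowable strength R_n/Ω = 1286 / 2 = 643 kN.

643 kN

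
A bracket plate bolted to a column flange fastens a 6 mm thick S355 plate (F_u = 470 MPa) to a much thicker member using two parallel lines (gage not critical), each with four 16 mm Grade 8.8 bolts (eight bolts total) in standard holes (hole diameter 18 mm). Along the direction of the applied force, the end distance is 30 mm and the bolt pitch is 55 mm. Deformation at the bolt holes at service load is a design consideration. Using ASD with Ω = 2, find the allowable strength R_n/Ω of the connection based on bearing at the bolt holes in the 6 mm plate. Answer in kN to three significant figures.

396 kN

Per bolt r_n = 1.2 l_c t F_u ≤ 2.4 d t F_u; upper limit = 2.4 × 16 × 6 × 470 / 1000 = 108.3 kN.
Edge bolt: l_c = 30 − 18/2 = 21 mm → 1.2 × 21 × 6 × 470 / 1000 = 71.06 → r_n = 71.06 kN.
Interior bolts: l_c = 55 − 18 = 37 mm → 1.2 × 37 × 6 × 470 / 1000 = 125.2 → r_n = 108.3 kN.
R_n = 2 × 71.06 + 6 × 108.3 = 791.9 kN.
Allowable strength R_n/Ω = 791.9 / 2 = 396 kN.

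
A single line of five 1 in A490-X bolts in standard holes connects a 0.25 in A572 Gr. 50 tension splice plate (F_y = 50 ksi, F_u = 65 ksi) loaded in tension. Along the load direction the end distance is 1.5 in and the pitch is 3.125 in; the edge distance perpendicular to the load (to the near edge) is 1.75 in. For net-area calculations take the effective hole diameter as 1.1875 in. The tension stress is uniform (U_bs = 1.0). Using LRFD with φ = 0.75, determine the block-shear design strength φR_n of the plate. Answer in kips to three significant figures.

77.4 kips

Shear plane L_v = 1.5 + 4·3.125 = 14 in; A_gv = 14 × 0.25 = 3.5 in².
A_nv = (14 − 4.5·1.1875) × 0.25 = 2.164 in².
A_nt = (1.75 − 0.5·1.1875) × 0.25 = 0.2891 in².
0.6 F_u A_nv = 84.4 kips; 0.6 F_y A_gv = 105 kips → shear rupture governs the shear term.
R_n = 84.4 + 1.0 × 65 × 0.2891 = 103.2 kips.
Design strength φR_n = 0.75 × 103.2 = 77.4 kips.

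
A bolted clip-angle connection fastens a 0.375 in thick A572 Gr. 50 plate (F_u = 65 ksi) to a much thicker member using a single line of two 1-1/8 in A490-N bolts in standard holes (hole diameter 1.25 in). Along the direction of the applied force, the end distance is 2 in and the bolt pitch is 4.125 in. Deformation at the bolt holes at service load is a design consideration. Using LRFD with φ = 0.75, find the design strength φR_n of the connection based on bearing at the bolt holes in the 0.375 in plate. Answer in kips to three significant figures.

79.5 kips

Per bolt r_n = 1.2 l_c t F_u ≤ 2.4 d t F_u; upper limit = 2.4 × 1.125 × 0.375 × 65 = 65.81 kips.
Edge bolt: l_c = 2 − 1.25/2 = 1.375 in → 1.2 × 1.375 × 0.375 × 65 = 40.22 → r_n = 40.22 kips.
Interior bolts: l_c = 4.125 − 1.25 = 2.875 in → 1.2 × 2.875 × 0.375 × 65 = 84.09 → r_n = 65.81 kips.
R_n = 1 × 40.22 + 1 × 65.81 = 106 kips.
Design strength φR_n = 0.75 × 106 = 79.5 kips.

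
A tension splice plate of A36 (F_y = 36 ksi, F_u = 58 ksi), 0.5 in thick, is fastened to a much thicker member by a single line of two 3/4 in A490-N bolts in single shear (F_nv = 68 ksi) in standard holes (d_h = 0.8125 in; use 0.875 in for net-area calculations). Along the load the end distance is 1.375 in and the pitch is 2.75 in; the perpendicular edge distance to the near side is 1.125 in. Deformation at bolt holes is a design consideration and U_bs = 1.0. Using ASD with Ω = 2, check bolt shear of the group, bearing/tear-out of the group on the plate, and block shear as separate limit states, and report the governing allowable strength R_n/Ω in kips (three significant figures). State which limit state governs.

30 kips (bolt shear governs)

Bolt shear: A_b = π·0.75²/4 = 0.4418 in²; R_n = 68 × 0.4418 × 2 × 1 = 60.08 kips → 60.08 / 2 = 30 kips.
Bearing: edge l_c = 0.9688, r_n = 33.71 kips; interior l_c = 1.938, r_n = 52.2 kips; R_n = 33.71 + 1·52.2 = 85.91 kips → 43 kips.
Block shear: A_gv = 2.062, A_nv = 1.406, A_nt = 0.3438 in²; R_n = min(0.6F_uA_nv, 0.6F_yA_gv) + U_bs·F_u·A_nt = 64.49 kips → 32.2 kips.
Bolt shear governs: 30 kips.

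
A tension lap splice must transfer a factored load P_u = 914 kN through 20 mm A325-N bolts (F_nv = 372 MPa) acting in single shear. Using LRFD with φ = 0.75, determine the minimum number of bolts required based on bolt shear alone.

11 bolts

A_b = π·20²/4 = 314.2 mm².
Per-bolt design strength φR_n = 0.75 × 372 × 314.2 × 1 / 1000 = 87.65 kN.
n ≥ 914 / 87.65 = 10.43 → use 11 bolts.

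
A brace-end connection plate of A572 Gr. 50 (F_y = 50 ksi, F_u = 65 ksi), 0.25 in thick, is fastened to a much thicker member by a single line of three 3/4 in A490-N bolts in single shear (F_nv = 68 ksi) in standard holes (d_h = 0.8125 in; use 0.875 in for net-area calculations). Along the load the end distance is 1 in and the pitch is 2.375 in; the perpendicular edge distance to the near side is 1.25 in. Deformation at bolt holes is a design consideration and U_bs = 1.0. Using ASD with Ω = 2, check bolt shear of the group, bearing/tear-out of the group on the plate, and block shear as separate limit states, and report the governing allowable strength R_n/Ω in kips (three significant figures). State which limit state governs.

Bolt shear: A_b = π·0.75²/4 = 0.4418 in²; R_n = 68 × 0.4418 × 3 × 1 = 90.12 kips → 90.12 / 2 = 45.1 kips.
Bearing: edge l_c = 0.5938, r_n = 11.58 kips; interior l_c = 1.562, r_n = 29.25 kips; R_n = 11.58 + 2·29.25 = 70.08 kips → 35 kips.
Block shear: A_gv = 1.438, A_nv = 0.8906, A_nt = 0.2031 in²; R_n = min(0.6F_uA_nv, 0.6F_yA_gv) + U_bs·F_u·A_nt = 47.94 kips → 24 kips.
Block shear governs: 24 kips.

24 kips (block shear governs)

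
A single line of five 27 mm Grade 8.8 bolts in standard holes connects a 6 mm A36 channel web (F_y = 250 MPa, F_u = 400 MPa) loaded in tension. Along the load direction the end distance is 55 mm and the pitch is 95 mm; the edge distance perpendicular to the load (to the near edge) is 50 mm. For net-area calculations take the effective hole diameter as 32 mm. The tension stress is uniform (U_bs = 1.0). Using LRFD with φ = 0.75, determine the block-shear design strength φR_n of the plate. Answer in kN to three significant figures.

355 kN

Shear plane L_v = 55 + 4·95 = 435 mm; A_gv = 435 × 6 = 2610 mm².
A_nv = (435 − 4.5·32) × 6 = 1746 mm².
A_nt = (50 − 0.5·32) × 6 = 204 mm².
0.6 F_u A_nv = 419 kN; 0.6 F_y A_gv = 391.5 kN → shear yielding governs the shear term.
R_n = 391.5 + 1.0 × 400 × 204 / 1000 = 473.1 kN.
Design strength φR_n = 0.75 × 473.1 = 355 kN.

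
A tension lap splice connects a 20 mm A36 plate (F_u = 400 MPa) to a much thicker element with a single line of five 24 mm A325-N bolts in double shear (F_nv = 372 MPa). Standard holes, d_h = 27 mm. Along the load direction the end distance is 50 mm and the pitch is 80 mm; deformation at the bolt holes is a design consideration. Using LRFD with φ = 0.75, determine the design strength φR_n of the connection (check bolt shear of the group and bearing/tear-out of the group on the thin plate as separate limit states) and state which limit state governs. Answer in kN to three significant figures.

1260 kN (bolt shear governs)

Bolt shear: A_b = π·24²/4 = 452.4 mm²; R_n = 372 × 452.4 × 5 × 2 / 1000 = 1683 kN → 0.75 × 1683 = 1260 kN.
Bearing (1.2 l_c t F_u ≤ 2.4 d t F_u): upper limit = 2.4·24·20·400 / 1000 = 460.8 kN.
  Edge l_c = 50 − 27/2 = 36.5 → r_n = 350.4 kN; interior l_c = 80 − 27 = 53 → r_n = 460.8 kN.
  R_n,bearing = 1·350.4 + 4·460.8 = 2194 kN → 0.75 × 2194 = 1650 kN.
Bolt shear governs: 1260 kN.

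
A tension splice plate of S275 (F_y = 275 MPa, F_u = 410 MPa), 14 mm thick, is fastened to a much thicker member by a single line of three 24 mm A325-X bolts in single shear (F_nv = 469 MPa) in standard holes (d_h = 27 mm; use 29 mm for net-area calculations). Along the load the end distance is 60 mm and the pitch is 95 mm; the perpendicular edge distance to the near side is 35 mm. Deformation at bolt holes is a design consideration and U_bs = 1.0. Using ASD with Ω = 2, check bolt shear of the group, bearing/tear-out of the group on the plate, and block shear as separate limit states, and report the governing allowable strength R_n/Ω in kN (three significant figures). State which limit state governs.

Bolt shear: A_b = π·24²/4 = 452.4 mm²; R_n = 469 × 452.4 × 3 × 1 / 1000 = 636.5 kN → 636.5 / 2 = 318 kN.
Bearing: edge l_c = 46.5, r_n = 320.3 kN; interior l_c = 68, r_n = 330.6 kN; R_n = 320.3 + 2·330.6 = 981.5 kN → 491 kN.
Block shear: A_gv = 3500, A_nv = 2485, A_nt = 287 mm²; R_n = min(0.6F_uA_nv, 0.6F_yA_gv) + U_bs·F_u·A_nt = 695.2 kN → 348 kN.
Bolt shear governs: 318 kN.

318 kN (bolt shear governs)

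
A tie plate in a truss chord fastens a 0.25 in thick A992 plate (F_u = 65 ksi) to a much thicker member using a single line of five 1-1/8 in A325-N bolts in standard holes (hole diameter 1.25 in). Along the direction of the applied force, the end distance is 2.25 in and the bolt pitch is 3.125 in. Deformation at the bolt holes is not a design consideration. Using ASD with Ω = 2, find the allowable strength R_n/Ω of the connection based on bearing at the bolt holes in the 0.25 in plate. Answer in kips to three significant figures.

111 kips

Per bolt r_n = 1.5 l_c t F_u ≤ 3.0 d t F_u; upper limit = 3.0 × 1.125 × 0.25 × 65 = 54.84 kips.
Edge bolt: l_c = 2.25 − 1.25/2 = 1.625 in → 1.5 × 1.625 × 0.25 × 65 = 39.61 → r_n = 39.61 kips.
Interior bolts: l_c = 3.125 − 1.25 = 1.875 in → 1.5 × 1.875 × 0.25 × 65 = 45.7 → r_n = 45.7 kips.
R_n = 1 × 39.61 + 4 × 45.7 = 222.4 kips.
Allowable strength R_n/Ω = 222.4 / 2 = 111 kips.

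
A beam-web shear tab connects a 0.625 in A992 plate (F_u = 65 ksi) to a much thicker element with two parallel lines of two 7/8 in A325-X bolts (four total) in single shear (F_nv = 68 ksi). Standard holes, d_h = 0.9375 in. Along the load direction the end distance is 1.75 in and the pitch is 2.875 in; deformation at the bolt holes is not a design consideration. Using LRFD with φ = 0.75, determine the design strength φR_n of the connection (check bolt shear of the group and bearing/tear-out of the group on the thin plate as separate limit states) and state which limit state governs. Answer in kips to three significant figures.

123 kips (bolt shear governs)

Bolt shear: A_b = π·0.875²/4 = 0.6013 in²; R_n = 68 × 0.6013 × 4 × 1 = 163.6 kips → 0.75 × 163.6 = 123 kips.
Bearing (1.5 l_c t F_u ≤ 3.0 d t F_u): upper limit = 3.0·0.875·0.625·65 = 106.6 kips.
  Edge l_c = 1.75 − 0.9375/2 = 1.281 → r_n = 78.08 kips; interior l_c = 2.875 − 0.9375 = 1.938 → r_n = 106.6 kips.
  R_n,bearing = 2·78.08 + 2·106.6 = 369.4 kips → 0.75 × 369.4 = 277 kips.
Bolt shear governs: 123 kips.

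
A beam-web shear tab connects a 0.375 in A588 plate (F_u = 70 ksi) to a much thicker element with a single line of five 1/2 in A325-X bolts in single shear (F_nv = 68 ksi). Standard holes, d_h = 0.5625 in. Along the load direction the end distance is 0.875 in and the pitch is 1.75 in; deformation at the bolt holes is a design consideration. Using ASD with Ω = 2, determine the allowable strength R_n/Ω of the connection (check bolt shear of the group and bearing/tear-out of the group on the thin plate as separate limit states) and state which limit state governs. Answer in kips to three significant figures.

33.4 kips (bolt shear governs)

Bolt shear: A_b = π·0.5²/4 = 0.1963 in²; R_n = 68 × 0.1963 × 5 × 1 = 66.76 kips → 66.76 / 2 = 33.4 kips.
Bearing (1.2 l_c t F_u ≤ 2.4 d t F_u): upper limit = 2.4·0.5·0.375·70 = 31.5 kips.
  Edge l_c = 0.875 − 0.5625/2 = 0.5938 → r_n = 18.7 kips; interior l_c = 1.75 − 0.5625 = 1.188 → r_n = 31.5 kips.
  R_n,bearing = 1·18.7 + 4·31.5 = 144.7 kips → 144.7 / 2 = 72.4 kips.
Bolt shear governs: 33.4 kips.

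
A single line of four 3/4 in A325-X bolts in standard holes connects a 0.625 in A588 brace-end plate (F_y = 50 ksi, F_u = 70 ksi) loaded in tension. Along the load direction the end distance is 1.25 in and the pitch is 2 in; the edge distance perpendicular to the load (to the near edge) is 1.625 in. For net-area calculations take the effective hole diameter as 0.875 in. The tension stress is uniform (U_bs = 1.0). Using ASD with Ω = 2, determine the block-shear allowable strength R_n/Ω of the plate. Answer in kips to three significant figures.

Shear plane L_v = 1.25 + 3·2 = 7.25 in; A_gv = 7.25 × 0.625 = 4.531 in².
A_nv = (7.25 − 3.5·0.875) × 0.625 = 2.617 in².
A_nt = (1.625 − 0.5·0.875) × 0.625 = 0.7422 in².
0.6 F_u A_nv = 109.9 kips; 0.6 F_y A_gv = 135.9 kips → shear rupture governs the shear term.
R_n = 109.9 + 1.0 × 70 × 0.7422 = 161.9 kips.
Allowable strength R_n/Ω = 161.9 / 2 = 80.9 kips.

80.9 kips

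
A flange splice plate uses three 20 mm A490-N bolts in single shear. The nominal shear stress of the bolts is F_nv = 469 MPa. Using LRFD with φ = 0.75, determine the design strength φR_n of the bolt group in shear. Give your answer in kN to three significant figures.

332 kN

A_b = π × 20² / 4 = 314.2 mm².
R_n = F_nv · A_b · n · n_s = 469 × 314.2 × 3 × 1 / 1000 = 442 kN.
Design strength φR_n = 0.75 × 442 = 332 kN.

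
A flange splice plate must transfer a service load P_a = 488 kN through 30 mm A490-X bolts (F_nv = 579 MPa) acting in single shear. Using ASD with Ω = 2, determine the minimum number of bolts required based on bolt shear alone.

3 bolts

A_b = π·30²/4 = 706.9 mm².
Per-bolt allowable strength R_n/Ω = 579 × 706.9 × 1 / 1000 / 2 = 204.6 kN.
n ≥ 488 / 204.6 = 2.385 → use 3 bolts.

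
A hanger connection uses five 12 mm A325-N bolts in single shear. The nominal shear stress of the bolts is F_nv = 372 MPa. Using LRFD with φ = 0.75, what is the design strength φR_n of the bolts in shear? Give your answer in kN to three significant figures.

158 kN

A_b = π × 12² / 4 = 113.1 mm².
R_n = F_nv · A_b · n · n_s = 372 × 113.1 × 5 × 1 / 1000 = 210.4 kN.
Design strength φR_n = 0.75 × 210.4 = 158 kN.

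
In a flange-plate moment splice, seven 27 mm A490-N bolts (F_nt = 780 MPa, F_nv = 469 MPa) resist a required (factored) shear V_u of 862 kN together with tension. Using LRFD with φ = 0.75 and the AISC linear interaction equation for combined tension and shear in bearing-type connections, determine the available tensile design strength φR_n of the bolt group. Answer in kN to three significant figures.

1610 kN

A_b = π·27²/4 = 572.6 mm²; f_rv = 862 × 1000 / (7 × 572.6) = 215.1 MPa.
F'_nt = 1.3 F_nt − (F_nt / φF_nv) f_rv = 1.3·780 − (780/(0.75·469))·215.1 = 537.1 MPa, capped at F_nt → F'_nt = 537.1 MPa.
R_n = F'_nt · A_b · n = 537.1 × 572.6 × 7 / 1000 = 2153 kN.
Design strength φR_n = 0.75 × 2153 = 1610 kN.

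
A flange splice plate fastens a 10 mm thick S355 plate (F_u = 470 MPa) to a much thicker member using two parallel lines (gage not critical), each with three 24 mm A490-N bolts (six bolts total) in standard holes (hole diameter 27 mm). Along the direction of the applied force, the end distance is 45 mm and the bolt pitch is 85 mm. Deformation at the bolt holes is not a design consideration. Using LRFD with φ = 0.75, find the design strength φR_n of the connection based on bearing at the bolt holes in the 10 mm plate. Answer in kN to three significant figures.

1350 kN

Per bolt r_n = 1.5 l_c t F_u ≤ 3.0 d t F_u; upper limit = 3.0 × 24 × 10 × 470 / 1000 = 338.4 kN.
Edge bolt: l_c = 45 − 27/2 = 31.5 mm → 1.5 × 31.5 × 10 × 470 / 1000 = 222.1 → r_n = 222.1 kN.
Interior bolts: l_c = 85 − 27 = 58 mm → 1.5 × 58 × 10 × 470 / 1000 = 408.9 → r_n = 338.4 kN.
R_n = 2 × 222.1 + 4 × 338.4 = 1798 kN.
Design strength φR_n = 0.75 × 1798 = 1350 kN.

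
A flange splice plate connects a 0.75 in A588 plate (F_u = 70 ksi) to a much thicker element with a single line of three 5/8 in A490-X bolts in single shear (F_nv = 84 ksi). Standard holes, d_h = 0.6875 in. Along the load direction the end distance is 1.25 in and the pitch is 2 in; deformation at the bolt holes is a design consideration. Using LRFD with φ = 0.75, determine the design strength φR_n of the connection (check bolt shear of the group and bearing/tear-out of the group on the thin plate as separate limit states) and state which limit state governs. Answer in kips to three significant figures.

Bolt shear: A_b = π·0.625²/4 = 0.3068 in²; R_n = 84 × 0.3068 × 3 × 1 = 77.31 kips → 0.75 × 77.31 = 58 kips.
Bearing (1.2 l_c t F_u ≤ 2.4 d t F_u): upper limit = 2.4·0.625·0.75·70 = 78.75 kips.
  Edge l_c = 1.25 − 0.6875/2 = 0.9062 → r_n = 57.09 kips; interior l_c = 2 − 0.6875 = 1.312 → r_n = 78.75 kips.
  R_n,bearing = 1·57.09 + 2·78.75 = 214.6 kips → 0.75 × 214.6 = 161 kips.
Bolt shear governs: 58 kips.

58 kips (bolt shear governs)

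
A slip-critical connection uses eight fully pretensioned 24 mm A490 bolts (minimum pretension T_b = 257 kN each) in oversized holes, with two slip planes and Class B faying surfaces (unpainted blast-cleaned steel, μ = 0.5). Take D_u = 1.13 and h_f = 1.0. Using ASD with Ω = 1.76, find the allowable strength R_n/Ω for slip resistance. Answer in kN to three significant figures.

R_n = μ · D_u · h_f · T_b · n_s · n_b = 0.5 × 1.13 × 1.0 × 257 × 2 × 8 = 2323 kN.
Allowable strength R_n/Ω = 2323 / 1.76 = 1320 kN.

1320 kN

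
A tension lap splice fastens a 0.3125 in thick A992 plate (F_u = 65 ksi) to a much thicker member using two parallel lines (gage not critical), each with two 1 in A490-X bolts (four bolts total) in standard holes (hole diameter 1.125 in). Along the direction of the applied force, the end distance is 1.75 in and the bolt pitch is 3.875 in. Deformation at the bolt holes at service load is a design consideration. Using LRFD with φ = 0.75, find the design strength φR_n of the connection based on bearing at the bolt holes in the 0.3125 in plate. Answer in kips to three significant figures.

Per bolt r_n = 1.2 l_c t F_u ≤ 2.4 d t F_u; upper limit = 2.4 × 1 × 0.3125 × 65 = 48.75 kips.
Edge bolt: l_c = 1.75 − 1.125/2 = 1.188 in → 1.2 × 1.188 × 0.3125 × 65 = 28.95 → r_n = 28.95 kips.
Interior bolts: l_c = 3.875 − 1.125 = 2.75 in → 1.2 × 2.75 × 0.3125 × 65 = 67.03 → r_n = 48.75 kips.
R_n = 2 × 28.95 + 2 × 48.75 = 155.4 kips.
Design strength φR_n = 0.75 × 155.4 = 117 kips.

117 kips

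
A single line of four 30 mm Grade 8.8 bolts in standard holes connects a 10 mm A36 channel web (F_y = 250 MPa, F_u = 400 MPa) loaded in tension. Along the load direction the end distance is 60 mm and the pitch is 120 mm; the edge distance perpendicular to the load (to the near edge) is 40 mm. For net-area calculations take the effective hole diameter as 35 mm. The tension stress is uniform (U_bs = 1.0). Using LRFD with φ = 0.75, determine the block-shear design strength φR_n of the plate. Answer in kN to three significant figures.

540 kN

Shear plane L_v = 60 + 3·120 = 420 mm; A_gv = 420 × 10 = 4200 mm².
A_nv = (420 − 3.5·35) × 10 = 2975 mm².
A_nt = (40 − 0.5·35) × 10 = 225 mm².
0.6 F_u A_nv = 714 kN; 0.6 F_y A_gv = 630 kN → shear yielding governs the shear term.
R_n = 630 + 1.0 × 400 × 225 / 1000 = 720 kN.
Design strength φR_n = 0.75 × 720 = 540 kN.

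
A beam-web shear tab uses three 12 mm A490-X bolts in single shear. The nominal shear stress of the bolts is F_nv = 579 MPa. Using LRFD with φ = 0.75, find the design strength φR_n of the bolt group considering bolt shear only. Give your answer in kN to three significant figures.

147 kN

A_b = π × 12² / 4 = 113.1 mm².
R_n = F_nv · A_b · n · n_s = 579 × 113.1 × 3 × 1 / 1000 = 196.5 kN.
Design strength φR_n = 0.75 × 196.5 = 147 kN.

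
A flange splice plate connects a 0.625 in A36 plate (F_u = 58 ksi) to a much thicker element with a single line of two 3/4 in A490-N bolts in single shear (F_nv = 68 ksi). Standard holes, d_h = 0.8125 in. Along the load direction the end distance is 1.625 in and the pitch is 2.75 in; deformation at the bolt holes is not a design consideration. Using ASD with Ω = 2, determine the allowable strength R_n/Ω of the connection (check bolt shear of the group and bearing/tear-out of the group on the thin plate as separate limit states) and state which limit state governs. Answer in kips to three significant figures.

Bolt shear: A_b = π·0.75²/4 = 0.4418 in²; R_n = 68 × 0.4418 × 2 × 1 = 60.08 kips → 60.08 / 2 = 30 kips.
Bearing (1.5 l_c t F_u ≤ 3.0 d t F_u): upper limit = 3.0·0.75·0.625·58 = 81.56 kips.
  Edge l_c = 1.625 − 0.8125/2 = 1.219 → r_n = 66.27 kips; interior l_c = 2.75 − 0.8125 = 1.938 → r_n = 81.56 kips.
  R_n,bearing = 1·66.27 + 1·81.56 = 147.8 kips → 147.8 / 2 = 73.9 kips.
Bolt shear governs: 30 kips.

30 kips (bolt shear governs)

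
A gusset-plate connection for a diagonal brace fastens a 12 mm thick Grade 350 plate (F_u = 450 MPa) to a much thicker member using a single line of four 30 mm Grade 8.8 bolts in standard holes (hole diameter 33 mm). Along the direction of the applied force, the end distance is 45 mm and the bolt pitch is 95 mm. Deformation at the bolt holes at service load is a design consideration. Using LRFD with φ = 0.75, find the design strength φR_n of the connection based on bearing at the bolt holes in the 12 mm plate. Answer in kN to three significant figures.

Per bolt r_n = 1.2 l_c t F_u ≤ 2.4 d t F_u; upper limit = 2.4 × 30 × 12 × 450 / 1000 = 388.8 kN.
Edge bolt: l_c = 45 − 33/2 = 28.5 mm → 1.2 × 28.5 × 12 × 450 / 1000 = 184.7 → r_n = 184.7 kN.
Interior bolts: l_c = 95 − 33 = 62 mm → 1.2 × 62 × 12 × 450 / 1000 = 401.8 → r_n = 388.8 kN.
R_n = 1 × 184.7 + 3 × 388.8 = 1351 kN.
Design strength φR_n = 0.75 × 1351 = 1010 kN.

1010 kN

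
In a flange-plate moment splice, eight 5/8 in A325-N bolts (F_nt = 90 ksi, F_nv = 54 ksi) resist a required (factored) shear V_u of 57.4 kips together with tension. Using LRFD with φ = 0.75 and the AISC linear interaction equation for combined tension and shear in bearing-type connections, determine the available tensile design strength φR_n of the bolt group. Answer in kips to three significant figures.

120 kips

A_b = π·0.625²/4 = 0.3068 in²; f_rv = 57.4 / (8 × 0.3068) = 23.39 ksi.
F'_nt = 1.3 F_nt − (F_nt / φF_nv) f_rv = 1.3·90 − (90/(0.75·54))·23.39 = 65.03 ksi, capped at F_nt → F'_nt = 65.03 ksi.
R_n = F'_nt · A_b · n = 65.03 × 0.3068 × 8 = 159.6 kips.
Design strength φR_n = 0.75 × 159.6 = 120 kips.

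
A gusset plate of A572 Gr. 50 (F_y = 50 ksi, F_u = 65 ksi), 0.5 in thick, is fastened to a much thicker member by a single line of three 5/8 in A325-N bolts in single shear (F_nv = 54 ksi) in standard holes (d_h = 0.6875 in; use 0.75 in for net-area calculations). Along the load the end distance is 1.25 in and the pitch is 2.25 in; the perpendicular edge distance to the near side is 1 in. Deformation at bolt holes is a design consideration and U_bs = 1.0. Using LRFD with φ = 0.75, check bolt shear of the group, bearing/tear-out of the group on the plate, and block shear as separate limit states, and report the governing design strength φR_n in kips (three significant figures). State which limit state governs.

Bolt shear: A_b = π·0.625²/4 = 0.3068 in²; R_n = 54 × 0.3068 × 3 × 1 = 49.7 kips → 0.75 × 49.7 = 37.3 kips.
Bearing: edge l_c = 0.9062, r_n = 35.34 kips; interior l_c = 1.562, r_n = 48.75 kips; R_n = 35.34 + 2·48.75 = 132.8 kips → 99.6 kips.
Block shear: A_gv = 2.875, A_nv = 1.938, A_nt = 0.3125 in²; R_n = min(0.6F_uA_nv, 0.6F_yA_gv) + U_bs·F_u·A_nt = 95.88 kips → 71.9 kips.
Bolt shear governs: 37.3 kips.

37.3 kips (bolt shear governs)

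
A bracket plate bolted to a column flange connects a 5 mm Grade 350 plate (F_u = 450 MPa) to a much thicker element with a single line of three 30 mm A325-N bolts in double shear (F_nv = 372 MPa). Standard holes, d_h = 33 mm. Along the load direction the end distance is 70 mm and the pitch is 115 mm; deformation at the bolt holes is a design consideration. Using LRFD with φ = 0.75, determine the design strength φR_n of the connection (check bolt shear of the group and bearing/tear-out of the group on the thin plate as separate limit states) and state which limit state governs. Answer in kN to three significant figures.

Bolt shear: A_b = π·30²/4 = 706.9 mm²; R_n = 372 × 706.9 × 3 × 2 / 1000 = 1578 kN → 0.75 × 1578 = 1180 kN.
Bearing (1.2 l_c t F_u ≤ 2.4 d t F_u): upper limit = 2.4·30·5·450 / 1000 = 162 kN.
  Edge l_c = 70 − 33/2 = 53.5 → r_n = 144.5 kN; interior l_c = 115 − 33 = 82 → r_n = 162 kN.
  R_n,bearing = 1·144.5 + 2·162 = 468.5 kN → 0.75 × 468.5 = 351 kN.
Bearing governs: 351 kN.

351 kN (bearing governs)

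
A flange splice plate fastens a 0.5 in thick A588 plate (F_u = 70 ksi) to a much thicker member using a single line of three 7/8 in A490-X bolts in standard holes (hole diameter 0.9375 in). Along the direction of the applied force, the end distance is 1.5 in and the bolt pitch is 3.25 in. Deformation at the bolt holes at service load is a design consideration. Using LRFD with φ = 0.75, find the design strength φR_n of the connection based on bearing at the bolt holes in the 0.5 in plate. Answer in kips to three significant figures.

143 kips

Per bolt r_n = 1.2 l_c t F_u ≤ 2.4 d t F_u; upper limit = 2.4 × 0.875 × 0.5 × 70 = 73.5 kips.
Edge bolt: l_c = 1.5 − 0.9375/2 = 1.031 in → 1.2 × 1.031 × 0.5 × 70 = 43.31 → r_n = 43.31 kips.
Interior bolts: l_c = 3.25 − 0.9375 = 2.312 in → 1.2 × 2.312 × 0.5 × 70 = 97.12 → r_n = 73.5 kips.
R_n = 1 × 43.31 + 2 × 73.5 = 190.3 kips.
Design strength φR_n = 0.75 × 190.3 = 143 kips.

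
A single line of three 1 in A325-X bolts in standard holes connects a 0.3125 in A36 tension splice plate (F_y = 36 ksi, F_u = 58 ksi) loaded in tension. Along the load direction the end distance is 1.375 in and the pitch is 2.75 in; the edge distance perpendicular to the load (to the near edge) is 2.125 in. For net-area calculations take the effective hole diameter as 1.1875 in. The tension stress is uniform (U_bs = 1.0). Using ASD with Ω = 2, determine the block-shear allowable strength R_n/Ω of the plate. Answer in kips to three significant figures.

35.1 kips

Shear plane L_v = 1.375 + 2·2.75 = 6.875 in; A_gv = 6.875 × 0.3125 = 2.148 in².
A_nv = (6.875 − 2.5·1.1875) × 0.3125 = 1.221 in².
A_nt = (2.125 − 0.5·1.1875) × 0.3125 = 0.4785 in².
0.6 F_u A_nv = 42.48 kips; 0.6 F_y A_gv = 46.41 kips → shear rupture governs the shear term.
R_n = 42.48 + 1.0 × 58 × 0.4785 = 70.23 kips.
Allowable strength R_n/Ω = 70.23 / 2 = 35.1 kips.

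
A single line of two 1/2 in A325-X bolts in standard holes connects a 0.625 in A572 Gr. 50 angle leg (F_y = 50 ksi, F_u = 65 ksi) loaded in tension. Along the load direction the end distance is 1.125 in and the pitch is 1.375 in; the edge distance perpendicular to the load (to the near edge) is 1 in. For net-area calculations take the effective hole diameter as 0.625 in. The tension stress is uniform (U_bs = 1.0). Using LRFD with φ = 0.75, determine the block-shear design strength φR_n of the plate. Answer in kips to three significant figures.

Shear plane L_v = 1.125 + 1·1.375 = 2.5 in; A_gv = 2.5 × 0.625 = 1.562 in².
A_nv = (2.5 − 1.5·0.625) × 0.625 = 0.9766 in².
A_nt = (1 − 0.5·0.625) × 0.625 = 0.4297 in².
0.6 F_u A_nv = 38.09 kips; 0.6 F_y A_gv = 46.88 kips → shear rupture governs the shear term.
R_n = 38.09 + 1.0 × 65 × 0.4297 = 66.02 kips.
Design strength φR_n = 0.75 × 66.02 = 49.5 kips.

49.5 kips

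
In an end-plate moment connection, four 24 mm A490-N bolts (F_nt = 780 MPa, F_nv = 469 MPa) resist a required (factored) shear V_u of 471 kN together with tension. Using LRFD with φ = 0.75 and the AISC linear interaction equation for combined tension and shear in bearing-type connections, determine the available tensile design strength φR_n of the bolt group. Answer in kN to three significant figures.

A_b = π·24²/4 = 452.4 mm²; f_rv = 471 × 1000 / (4 × 452.4) = 260.3 MPa.
F'_nt = 1.3 F_nt − (F_nt / φF_nv) f_rv = 1.3·780 − (780/(0.75·469))·260.3 = 436.8 MPa, capped at F_nt → F'_nt = 436.8 MPa.
R_n = F'_nt · A_b · n = 436.8 × 452.4 × 4 / 1000 = 790.5 kN.
Design strength φR_n = 0.75 × 790.5 = 593 kN.

593 kN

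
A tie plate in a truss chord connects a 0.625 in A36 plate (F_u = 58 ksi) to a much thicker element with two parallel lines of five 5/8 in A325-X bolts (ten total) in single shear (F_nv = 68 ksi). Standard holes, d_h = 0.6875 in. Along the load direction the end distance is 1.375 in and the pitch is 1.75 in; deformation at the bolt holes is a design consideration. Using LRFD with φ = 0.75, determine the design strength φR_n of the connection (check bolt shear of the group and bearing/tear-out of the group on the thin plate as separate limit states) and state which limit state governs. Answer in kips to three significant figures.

156 kips (bolt shear governs)

Bolt shear: A_b = π·0.625²/4 = 0.3068 in²; R_n = 68 × 0.3068 × 10 × 1 = 208.6 kips → 0.75 × 208.6 = 156 kips.
Bearing (1.2 l_c t F_u ≤ 2.4 d t F_u): upper limit = 2.4·0.625·0.625·58 = 54.38 kips.
  Edge l_c = 1.375 − 0.6875/2 = 1.031 → r_n = 44.86 kips; interior l_c = 1.75 − 0.6875 = 1.062 → r_n = 46.22 kips.
  R_n,bearing = 2·44.86 + 8·46.22 = 459.5 kips → 0.75 × 459.5 = 345 kips.
Bolt shear governs: 156 kips.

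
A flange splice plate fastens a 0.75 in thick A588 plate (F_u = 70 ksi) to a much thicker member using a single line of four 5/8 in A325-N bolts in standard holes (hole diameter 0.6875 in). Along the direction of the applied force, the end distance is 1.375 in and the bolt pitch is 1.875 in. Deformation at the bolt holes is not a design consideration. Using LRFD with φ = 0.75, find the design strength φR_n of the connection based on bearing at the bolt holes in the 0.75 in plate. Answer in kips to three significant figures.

Per bolt r_n = 1.5 l_c t F_u ≤ 3.0 d t F_u; upper limit = 3.0 × 0.625 × 0.75 × 70 = 98.44 kips.
Edge bolt: l_c = 1.375 − 0.6875/2 = 1.031 in → 1.5 × 1.031 × 0.75 × 70 = 81.21 → r_n = 81.21 kips.
Interior bolts: l_c = 1.875 − 0.6875 = 1.188 in → 1.5 × 1.188 × 0.75 × 70 = 93.52 → r_n = 93.52 kips.
R_n = 1 × 81.21 + 3 × 93.52 = 361.8 kips.
Design strength φR_n = 0.75 × 361.8 = 271 kips.

271 kips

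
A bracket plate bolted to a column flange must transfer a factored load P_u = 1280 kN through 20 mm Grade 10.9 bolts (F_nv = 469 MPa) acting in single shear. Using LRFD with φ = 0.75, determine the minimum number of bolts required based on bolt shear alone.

A_b = π·20²/4 = 314.2 mm².
Per-bolt design strength φR_n = 0.75 × 469 × 314.2 × 1 / 1000 = 110.5 kN.
n ≥ 1280 / 110.5 = 11.58 → use 12 bolts.

12 bolts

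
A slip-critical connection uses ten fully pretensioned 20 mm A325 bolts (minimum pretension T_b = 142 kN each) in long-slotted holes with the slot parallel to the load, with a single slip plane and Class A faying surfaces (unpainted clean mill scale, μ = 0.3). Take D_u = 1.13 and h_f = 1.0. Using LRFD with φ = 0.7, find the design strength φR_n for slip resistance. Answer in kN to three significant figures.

337 kN

R_n = μ · D_u · h_f · T_b · n_s · n_b = 0.3 × 1.13 × 1.0 × 142 × 1 × 10 = 481.4 kN.
Design strength φR_n = 0.7 × 481.4 = 337 kN.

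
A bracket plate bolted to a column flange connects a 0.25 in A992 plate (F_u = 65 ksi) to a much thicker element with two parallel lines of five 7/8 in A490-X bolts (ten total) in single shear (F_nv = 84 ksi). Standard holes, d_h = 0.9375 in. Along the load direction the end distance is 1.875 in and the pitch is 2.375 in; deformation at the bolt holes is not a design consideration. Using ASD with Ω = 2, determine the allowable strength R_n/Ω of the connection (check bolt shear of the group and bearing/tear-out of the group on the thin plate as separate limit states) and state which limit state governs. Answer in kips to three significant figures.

174 kips (bearing governs)

Bolt shear: A_b = π·0.875²/4 = 0.6013 in²; R_n = 84 × 0.6013 × 10 × 1 = 505.1 kips → 505.1 / 2 = 253 kips.
Bearing (1.5 l_c t F_u ≤ 3.0 d t F_u): upper limit = 3.0·0.875·0.25·65 = 42.66 kips.
  Edge l_c = 1.875 − 0.9375/2 = 1.406 → r_n = 34.28 kips; interior l_c = 2.375 − 0.9375 = 1.438 → r_n = 35.04 kips.
  R_n,bearing = 2·34.28 + 8·35.04 = 348.9 kips → 348.9 / 2 = 174 kips.
Bearing governs: 174 kips.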